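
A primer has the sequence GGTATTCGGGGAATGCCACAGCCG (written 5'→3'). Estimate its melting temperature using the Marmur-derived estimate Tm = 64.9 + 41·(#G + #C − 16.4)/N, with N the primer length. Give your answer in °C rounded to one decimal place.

62.5°C

Base counts: A=5, T=4, G=9, C=6; G+C = 15, N = 24.
Tm = 64.9 + 41·(15 − 16.4)/24 = 64.9 + -57.40/24 = 62.5°C.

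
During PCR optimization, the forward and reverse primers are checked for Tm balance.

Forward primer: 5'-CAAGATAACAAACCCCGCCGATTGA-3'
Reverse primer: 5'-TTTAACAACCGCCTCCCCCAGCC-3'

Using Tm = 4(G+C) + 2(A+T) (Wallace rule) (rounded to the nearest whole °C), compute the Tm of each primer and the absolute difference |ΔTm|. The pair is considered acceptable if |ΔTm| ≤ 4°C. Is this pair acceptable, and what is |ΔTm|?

Forward: A=10 T=3 G=4 C=8 → Tm = 2·13 + 4·12 = 74°C.
Reverse: A=5 T=4 G=2 C=12 → Tm = 2·9 + 4·14 = 74°C.
|ΔTm| = |74 − 74| = 0°C, ≤ 4°C.

|ΔTm| = 0°C; the pair is acceptable.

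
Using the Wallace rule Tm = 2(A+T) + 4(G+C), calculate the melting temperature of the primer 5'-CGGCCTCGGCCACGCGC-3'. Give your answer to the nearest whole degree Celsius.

64°C

Base counts: A=1, T=1, G=6, C=9 (length 17).
Tm = 2·(1+1) + 4·(6+9) = 2·2 + 4·15 = 4 + 60 = 64°C.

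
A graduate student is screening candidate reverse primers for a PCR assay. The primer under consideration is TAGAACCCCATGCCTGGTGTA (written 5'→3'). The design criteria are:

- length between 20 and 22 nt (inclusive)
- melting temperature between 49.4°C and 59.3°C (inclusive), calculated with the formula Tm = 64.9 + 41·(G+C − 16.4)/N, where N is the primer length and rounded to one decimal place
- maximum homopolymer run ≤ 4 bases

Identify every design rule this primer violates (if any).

Base counts: A=5, T=5, G=5, C=6 (length 21).
length: length 21 ✓
Tm: Tm = 64.9 + 41·(11 − 16.4)/21 = 54.4°C ✓
homopolymer run: longest run = 4 ✓

Meets all criteria.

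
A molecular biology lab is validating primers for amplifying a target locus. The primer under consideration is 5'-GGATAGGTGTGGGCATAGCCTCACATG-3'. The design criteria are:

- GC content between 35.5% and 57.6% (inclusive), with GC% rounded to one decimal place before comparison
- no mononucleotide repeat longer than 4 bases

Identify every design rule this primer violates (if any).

Meets all criteria.

Base counts: A=6, T=6, G=10, C=5 (length 27).
GC content: GC 15/27 = 55.6% ✓
homopolymer run: longest run = 3 ✓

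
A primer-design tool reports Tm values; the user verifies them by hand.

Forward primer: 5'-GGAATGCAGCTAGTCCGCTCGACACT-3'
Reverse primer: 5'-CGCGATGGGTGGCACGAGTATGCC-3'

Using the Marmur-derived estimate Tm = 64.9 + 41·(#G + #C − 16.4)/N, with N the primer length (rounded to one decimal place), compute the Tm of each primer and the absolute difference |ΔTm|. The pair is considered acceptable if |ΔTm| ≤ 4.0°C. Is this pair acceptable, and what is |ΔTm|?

Forward: G+C = 15, N = 26 → Tm = 64.9 + 41·(15 − 16.4)/26 = 62.7°C.
Reverse: G+C = 16, N = 24 → Tm = 64.9 + 41·(16 − 16.4)/24 = 64.2°C.
|ΔTm| = |62.7 − 64.2| = 1.5°C, ≤ 4.0°C.

|ΔTm| = 1.5°C; the pair is acceptable.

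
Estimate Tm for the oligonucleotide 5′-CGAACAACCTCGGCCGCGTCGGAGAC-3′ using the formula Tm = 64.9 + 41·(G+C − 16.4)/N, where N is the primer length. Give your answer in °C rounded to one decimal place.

Base counts: A=6, T=2, G=8, C=10; G+C = 18, N = 26.
Tm = 64.9 + 41·(18 − 16.4)/26 = 64.9 + 65.60/26 = 67.4°C.

67.4°C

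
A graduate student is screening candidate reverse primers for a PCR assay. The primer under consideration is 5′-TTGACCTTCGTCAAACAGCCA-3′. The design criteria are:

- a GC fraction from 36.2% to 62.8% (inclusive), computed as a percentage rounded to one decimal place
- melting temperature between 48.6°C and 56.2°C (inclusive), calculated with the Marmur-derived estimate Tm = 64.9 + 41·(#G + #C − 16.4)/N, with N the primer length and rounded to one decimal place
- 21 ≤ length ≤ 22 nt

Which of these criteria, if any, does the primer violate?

Base counts: A=6, T=5, G=3, C=7 (length 21).
GC content: GC 10/21 = 47.6% ✓
Tm: Tm = 64.9 + 41·(10 − 16.4)/21 = 52.4°C ✓
length: length 21 ✓

Meets all criteria.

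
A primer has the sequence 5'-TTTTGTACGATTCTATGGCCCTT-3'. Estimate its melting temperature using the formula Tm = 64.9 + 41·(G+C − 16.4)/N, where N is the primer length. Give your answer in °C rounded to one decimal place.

51.7°C

Base counts: A=3, T=11, G=4, C=5; G+C = 9, N = 23.
Tm = 64.9 + 41·(9 − 16.4)/23 = 64.9 + -303.40/23 = 51.7°C.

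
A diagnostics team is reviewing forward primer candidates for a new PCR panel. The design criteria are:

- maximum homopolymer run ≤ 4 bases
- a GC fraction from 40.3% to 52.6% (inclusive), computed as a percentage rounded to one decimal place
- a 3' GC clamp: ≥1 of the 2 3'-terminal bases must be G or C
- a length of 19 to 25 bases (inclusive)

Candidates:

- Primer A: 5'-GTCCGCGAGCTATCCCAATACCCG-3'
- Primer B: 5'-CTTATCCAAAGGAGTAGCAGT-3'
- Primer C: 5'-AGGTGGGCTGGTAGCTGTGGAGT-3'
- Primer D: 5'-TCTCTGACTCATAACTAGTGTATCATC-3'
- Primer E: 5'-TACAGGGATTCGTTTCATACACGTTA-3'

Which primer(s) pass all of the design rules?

Primer A (24 nt, A=5 T=4 G=5 C=10): longest run = 3 ✓; GC 15/24 = 62.5%, outside 40.3–52.6% ✗; 3' end CG has 2 G/C ✓; length 24 ✓ — fails.
Primer B (21 nt, A=7 T=5 G=5 C=4): longest run = 3 ✓; GC 9/21 = 42.9% ✓; 3' end GT has 1 G/C ✓; length 21 ✓ — passes.
Primer C (23 nt, A=3 T=6 G=12 C=2): longest run = 3 ✓; GC 14/23 = 60.9%, outside 40.3–52.6% ✗; 3' end GT has 1 G/C ✓; length 23 ✓ — fails.
Primer D (27 nt, A=7 T=10 G=3 C=7): longest run = 2 ✓; GC 10/27 = 37.0%, outside 40.3–52.6% ✗; 3' end TC has 1 G/C ✓; length 27, outside 19–25 ✗ — fails.
Primer E (26 nt, A=7 T=9 G=5 C=5): longest run = 3 ✓; GC 10/26 = 38.5%, outside 40.3–52.6% ✗; 3' end TA has 0 G/C, need ≥1 ✗; length 26, outside 19–25 ✗ — fails.

Primer B only.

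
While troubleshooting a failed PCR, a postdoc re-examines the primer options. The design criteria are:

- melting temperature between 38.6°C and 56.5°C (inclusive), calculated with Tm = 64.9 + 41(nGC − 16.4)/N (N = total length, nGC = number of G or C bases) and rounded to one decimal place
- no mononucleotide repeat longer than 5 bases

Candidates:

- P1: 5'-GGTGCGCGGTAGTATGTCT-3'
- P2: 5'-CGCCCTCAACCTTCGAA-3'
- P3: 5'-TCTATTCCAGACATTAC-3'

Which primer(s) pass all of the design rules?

P1, P2 and P3.

P1 (19 nt, A=2 T=6 G=8 C=3): Tm = 64.9 + 41·(11 − 16.4)/19 = 53.2°C ✓; longest run = 2 ✓ — passes.
P2 (17 nt, A=4 T=3 G=2 C=8): Tm = 64.9 + 41·(10 − 16.4)/17 = 49.5°C ✓; longest run = 3 ✓ — passes.
P3 (17 nt, A=5 T=6 G=1 C=5): Tm = 64.9 + 41·(6 − 16.4)/17 = 39.8°C ✓; longest run = 2 ✓ — passes.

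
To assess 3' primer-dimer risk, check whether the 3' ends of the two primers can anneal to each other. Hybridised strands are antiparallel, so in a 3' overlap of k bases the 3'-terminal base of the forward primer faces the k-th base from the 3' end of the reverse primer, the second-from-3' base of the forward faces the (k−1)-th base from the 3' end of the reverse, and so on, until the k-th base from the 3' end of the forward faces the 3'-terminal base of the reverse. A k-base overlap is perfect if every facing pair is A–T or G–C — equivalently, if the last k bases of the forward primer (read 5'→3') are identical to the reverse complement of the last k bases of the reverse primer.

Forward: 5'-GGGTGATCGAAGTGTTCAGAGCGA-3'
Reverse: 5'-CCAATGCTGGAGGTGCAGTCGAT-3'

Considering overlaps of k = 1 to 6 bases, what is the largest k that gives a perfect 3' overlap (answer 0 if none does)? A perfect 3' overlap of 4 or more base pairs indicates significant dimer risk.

Last 6 bases (5'→3') — forward …GAGCGA, reverse …GTCGAT.
Reverse complement of the reverse primer's last 6 bases: ATCGAC; its first k bases are the reverse complement of the reverse primer's last k bases, so a perfect k-base overlap needs the forward primer's last k bases to equal them.
Comparing (forward last k vs required): k=1: A vs A ✓; k=2: GA vs AT ✗; k=3: CGA vs ATC ✗; k=4: GCGA vs ATCG ✗; k=5: AGCGA vs ATCGA ✗; k=6: GAGCGA vs ATCGAC ✗.
Only k = 1 is perfect, so the longest perfect 3' overlap is 1.

Longest perfect overlap: 1 complementary base pair; below the dimer-risk threshold (threshold 4).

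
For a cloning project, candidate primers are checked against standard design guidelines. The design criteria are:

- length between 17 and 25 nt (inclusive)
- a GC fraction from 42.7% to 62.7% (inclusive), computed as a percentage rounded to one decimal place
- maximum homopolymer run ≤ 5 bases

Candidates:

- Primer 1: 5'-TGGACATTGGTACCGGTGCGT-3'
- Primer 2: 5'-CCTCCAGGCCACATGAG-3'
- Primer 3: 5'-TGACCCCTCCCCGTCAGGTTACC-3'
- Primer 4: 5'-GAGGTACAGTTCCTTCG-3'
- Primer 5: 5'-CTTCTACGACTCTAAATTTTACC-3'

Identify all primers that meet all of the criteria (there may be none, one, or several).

Primer 1 and Primer 4.

Primer 1 (21 nt, A=3 T=6 G=8 C=4): length 21 ✓; GC 12/21 = 57.1% ✓; longest run = 2 ✓ — passes.
Primer 2 (17 nt, A=4 T=2 G=4 C=7): length 17 ✓; GC 11/17 = 64.7%, outside 42.7–62.7% ✗; longest run = 2 ✓ — fails.
Primer 3 (23 nt, A=3 T=5 G=4 C=11): length 23 ✓; GC 15/23 = 65.2%, outside 42.7–62.7% ✗; longest run = 4 ✓ — fails.
Primer 4 (17 nt, A=3 T=5 G=5 C=4): length 17 ✓; GC 9/17 = 52.9% ✓; longest run = 2 ✓ — passes.
Primer 5 (23 nt, A=6 T=9 G=1 C=7): length 23 ✓; GC 8/23 = 34.8%, outside 42.7–62.7% ✗; longest run = 4 ✓ — fails.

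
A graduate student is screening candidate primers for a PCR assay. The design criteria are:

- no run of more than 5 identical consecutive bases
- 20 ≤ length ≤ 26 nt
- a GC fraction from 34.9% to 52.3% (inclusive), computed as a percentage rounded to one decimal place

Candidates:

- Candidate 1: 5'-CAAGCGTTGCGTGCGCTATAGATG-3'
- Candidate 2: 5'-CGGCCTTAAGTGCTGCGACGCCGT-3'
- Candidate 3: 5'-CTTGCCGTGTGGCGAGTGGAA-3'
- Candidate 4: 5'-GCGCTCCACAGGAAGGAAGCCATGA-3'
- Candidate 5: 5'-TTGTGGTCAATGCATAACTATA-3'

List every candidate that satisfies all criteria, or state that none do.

Candidate 1 (24 nt, A=5 T=6 G=8 C=5): longest run = 2 ✓; length 24 ✓; GC 13/24 = 54.2%, outside 34.9–52.3% ✗ — fails.
Candidate 2 (24 nt, A=3 T=5 G=8 C=8): longest run = 2 ✓; length 24 ✓; GC 16/24 = 66.7%, outside 34.9–52.3% ✗ — fails.
Candidate 3 (21 nt, A=3 T=5 G=9 C=4): longest run = 2 ✓; length 21 ✓; GC 13/21 = 61.9%, outside 34.9–52.3% ✗ — fails.
Candidate 4 (25 nt, A=8 T=2 G=8 C=7): longest run = 2 ✓; length 25 ✓; GC 15/25 = 60.0%, outside 34.9–52.3% ✗ — fails.
Candidate 5 (22 nt, A=7 T=8 G=4 C=3): longest run = 2 ✓; length 22 ✓; GC 7/22 = 31.8%, outside 34.9–52.3% ✗ — fails.

None of the candidates satisfy all criteria.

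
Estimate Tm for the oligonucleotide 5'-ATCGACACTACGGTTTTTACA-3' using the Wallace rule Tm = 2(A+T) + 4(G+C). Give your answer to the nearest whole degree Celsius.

Base counts: A=6, T=7, G=3, C=5 (length 21).
Tm = 2·(6+7) + 4·(3+5) = 2·13 + 4·8 = 26 + 32 = 58°C.

58°C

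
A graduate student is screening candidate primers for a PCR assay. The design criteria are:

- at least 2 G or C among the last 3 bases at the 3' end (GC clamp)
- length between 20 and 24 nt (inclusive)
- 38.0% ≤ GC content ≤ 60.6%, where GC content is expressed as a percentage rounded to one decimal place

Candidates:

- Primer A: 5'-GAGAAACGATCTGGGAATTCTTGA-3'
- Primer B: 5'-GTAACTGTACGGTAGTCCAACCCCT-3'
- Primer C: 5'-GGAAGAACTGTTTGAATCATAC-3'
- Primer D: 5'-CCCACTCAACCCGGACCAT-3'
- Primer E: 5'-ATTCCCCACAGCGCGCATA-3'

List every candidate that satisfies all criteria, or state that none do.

Primer A (24 nt, A=8 T=6 G=7 C=3): 3' end TGA has 1 G/C, need ≥2 ✗; length 24 ✓; GC 10/24 = 41.7% ✓ — fails.
Primer B (25 nt, A=6 T=6 G=5 C=8): 3' end CCT has 2 G/C ✓; length 25, outside 20–24 ✗; GC 13/25 = 52.0% ✓ — fails.
Primer C (22 nt, A=8 T=6 G=5 C=3): 3' end TAC has 1 G/C, need ≥2 ✗; length 22 ✓; GC 8/22 = 36.4%, outside 38.0–60.6% ✗ — fails.
Primer D (19 nt, A=5 T=2 G=2 C=10): 3' end CAT has 1 G/C, need ≥2 ✗; length 19, outside 20–24 ✗; GC 12/19 = 63.2%, outside 38.0–60.6% ✗ — fails.
Primer E (19 nt, A=5 T=3 G=3 C=8): 3' end ATA has 0 G/C, need ≥2 ✗; length 19, outside 20–24 ✗; GC 11/19 = 57.9% ✓ — fails.

None of the candidates satisfy all criteria.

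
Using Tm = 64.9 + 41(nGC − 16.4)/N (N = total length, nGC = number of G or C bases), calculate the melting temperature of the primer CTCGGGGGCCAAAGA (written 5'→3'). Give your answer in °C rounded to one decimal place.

Base counts: A=4, T=1, G=6, C=4; G+C = 10, N = 15.
Tm = 64.9 + 41·(10 − 16.4)/15 = 64.9 + -262.40/15 = 47.4°C.

47.4°C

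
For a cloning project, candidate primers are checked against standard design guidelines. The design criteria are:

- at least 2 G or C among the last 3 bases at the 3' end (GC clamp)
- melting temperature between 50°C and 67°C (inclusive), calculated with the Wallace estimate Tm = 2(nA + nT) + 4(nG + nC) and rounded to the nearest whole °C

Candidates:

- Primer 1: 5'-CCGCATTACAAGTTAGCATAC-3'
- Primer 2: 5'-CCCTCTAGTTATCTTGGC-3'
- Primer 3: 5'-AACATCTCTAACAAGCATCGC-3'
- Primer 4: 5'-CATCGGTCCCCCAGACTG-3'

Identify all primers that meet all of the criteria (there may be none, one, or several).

Primer 2, Primer 3 and Primer 4.

Primer 1 (21 nt, A=7 T=5 G=3 C=6): 3' end TAC has 1 G/C, need ≥2 ✗; Tm = 2·12 + 4·9 = 60°C ✓ — fails.
Primer 2 (18 nt, A=2 T=7 G=3 C=6): 3' end GGC has 3 G/C ✓; Tm = 2·9 + 4·9 = 54°C ✓ — passes.
Primer 3 (21 nt, A=8 T=4 G=2 C=7): 3' end CGC has 3 G/C ✓; Tm = 2·12 + 4·9 = 60°C ✓ — passes.
Primer 4 (18 nt, A=3 T=3 G=4 C=8): 3' end CTG has 2 G/C ✓; Tm = 2·6 + 4·12 = 60°C ✓ — passes.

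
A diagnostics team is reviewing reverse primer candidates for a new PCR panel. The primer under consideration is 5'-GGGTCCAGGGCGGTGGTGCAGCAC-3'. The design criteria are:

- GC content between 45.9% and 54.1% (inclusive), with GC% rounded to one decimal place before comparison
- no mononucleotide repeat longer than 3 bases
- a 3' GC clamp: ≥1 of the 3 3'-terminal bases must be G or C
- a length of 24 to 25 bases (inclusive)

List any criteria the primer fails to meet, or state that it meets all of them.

Fails: GC content.

Base counts: A=3, T=3, G=12, C=6 (length 24).
GC content: GC 18/24 = 75.0%, outside 45.9–54.1% ✗
homopolymer run: longest run = 3 ✓
GC clamp: 3' end CAC has 2 G/C ✓
length: length 24 ✓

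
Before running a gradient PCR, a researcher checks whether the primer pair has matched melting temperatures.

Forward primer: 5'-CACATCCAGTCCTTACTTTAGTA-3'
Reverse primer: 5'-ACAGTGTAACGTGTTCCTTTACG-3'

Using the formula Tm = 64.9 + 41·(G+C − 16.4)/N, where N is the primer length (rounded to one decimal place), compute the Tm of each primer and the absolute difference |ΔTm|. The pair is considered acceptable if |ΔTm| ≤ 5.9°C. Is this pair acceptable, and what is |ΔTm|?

|ΔTm| = 1.8°C; the pair is acceptable.

Forward: G+C = 9, N = 23 → Tm = 64.9 + 41·(9 − 16.4)/23 = 51.7°C.
Reverse: G+C = 10, N = 23 → Tm = 64.9 + 41·(10 − 16.4)/23 = 53.5°C.
|ΔTm| = |51.7 − 53.5| = 1.8°C, ≤ 5.9°C.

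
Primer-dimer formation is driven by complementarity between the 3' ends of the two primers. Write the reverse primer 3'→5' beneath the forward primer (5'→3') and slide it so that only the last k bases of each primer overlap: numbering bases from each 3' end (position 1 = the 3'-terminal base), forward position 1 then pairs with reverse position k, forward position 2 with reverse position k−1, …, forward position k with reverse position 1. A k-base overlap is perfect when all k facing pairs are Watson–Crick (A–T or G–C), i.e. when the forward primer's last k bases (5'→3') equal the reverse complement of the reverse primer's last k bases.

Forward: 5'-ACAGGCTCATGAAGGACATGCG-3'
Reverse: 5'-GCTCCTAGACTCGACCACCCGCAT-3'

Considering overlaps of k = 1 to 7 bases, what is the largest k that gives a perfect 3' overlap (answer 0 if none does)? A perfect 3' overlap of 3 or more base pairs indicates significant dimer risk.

Last 7 bases (5'→3') — forward …ACATGCG, reverse …CCCGCAT.
Reverse complement of the reverse primer's last 7 bases: ATGCGGG; its first k bases are the reverse complement of the reverse primer's last k bases, so a perfect k-base overlap needs the forward primer's last k bases to equal them.
Comparing (forward last k vs required): k=1: G vs A ✗; k=2: CG vs AT ✗; k=3: GCG vs ATG ✗; k=4: TGCG vs ATGC ✗; k=5: ATGCG vs ATGCG ✓; k=6: CATGCG vs ATGCGG ✗; k=7: ACATGCG vs ATGCGGG ✗.
Only k = 5 is perfect, so the longest perfect 3' overlap is 5.

Longest perfect overlap: 5 complementary base pairs; significant dimer risk (threshold 3).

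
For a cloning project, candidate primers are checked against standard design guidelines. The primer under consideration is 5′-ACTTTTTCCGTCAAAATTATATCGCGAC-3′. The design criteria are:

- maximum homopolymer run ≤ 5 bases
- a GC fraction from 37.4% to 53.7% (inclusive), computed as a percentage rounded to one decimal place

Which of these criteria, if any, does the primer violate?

Fails: GC content.

Base counts: A=8, T=10, G=3, C=7 (length 28).
homopolymer run: longest run = 5 ✓
GC content: GC 10/28 = 35.7%, outside 37.4–53.7% ✗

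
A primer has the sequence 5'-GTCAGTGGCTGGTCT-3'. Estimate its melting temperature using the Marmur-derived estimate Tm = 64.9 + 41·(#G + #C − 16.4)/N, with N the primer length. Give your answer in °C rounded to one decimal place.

44.7°C

Base counts: A=1, T=5, G=6, C=3; G+C = 9, N = 15.
Tm = 64.9 + 41·(9 − 16.4)/15 = 64.9 + -303.40/15 = 44.7°C.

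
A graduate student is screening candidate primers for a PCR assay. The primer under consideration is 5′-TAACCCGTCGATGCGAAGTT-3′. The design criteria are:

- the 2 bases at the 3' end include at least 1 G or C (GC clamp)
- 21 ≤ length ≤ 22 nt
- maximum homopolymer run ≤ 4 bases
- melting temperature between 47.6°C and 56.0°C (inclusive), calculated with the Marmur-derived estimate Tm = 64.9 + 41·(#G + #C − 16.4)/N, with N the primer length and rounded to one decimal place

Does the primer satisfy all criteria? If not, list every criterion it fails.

Fails: GC clamp, length.

Base counts: A=5, T=5, G=5, C=5 (length 20).
GC clamp: 3' end TT has 0 G/C, need ≥1 ✗
length: length 20, outside 21–22 ✗
homopolymer run: longest run = 3 ✓
Tm: Tm = 64.9 + 41·(10 − 16.4)/20 = 51.8°C ✓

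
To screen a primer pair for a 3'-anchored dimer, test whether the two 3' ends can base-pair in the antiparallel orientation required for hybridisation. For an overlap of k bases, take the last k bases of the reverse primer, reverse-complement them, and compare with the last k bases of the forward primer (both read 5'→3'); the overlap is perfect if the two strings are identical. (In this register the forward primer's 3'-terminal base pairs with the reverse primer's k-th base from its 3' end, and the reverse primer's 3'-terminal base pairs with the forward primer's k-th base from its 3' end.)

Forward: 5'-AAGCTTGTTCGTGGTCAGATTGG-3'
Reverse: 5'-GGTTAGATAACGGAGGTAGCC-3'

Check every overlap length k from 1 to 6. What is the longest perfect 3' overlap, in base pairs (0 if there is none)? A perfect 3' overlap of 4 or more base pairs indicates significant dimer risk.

Longest perfect overlap: 2 complementary base pairs; below the dimer-risk threshold (threshold 4).

Last 6 bases (5'→3') — forward …GATTGG, reverse …GTAGCC.
Reverse complement of the reverse primer's last 6 bases: GGCTAC; its first k bases are the reverse complement of the reverse primer's last k bases, so a perfect k-base overlap needs the forward primer's last k bases to equal them.
Comparing (forward last k vs required): k=1: G vs G ✓; k=2: GG vs GG ✓; k=3: TGG vs GGC ✗; k=4: TTGG vs GGCT ✗; k=5: ATTGG vs GGCTA ✗; k=6: GATTGG vs GGCTAC ✗.
Perfect overlaps at k = 1, 2; the largest is 2.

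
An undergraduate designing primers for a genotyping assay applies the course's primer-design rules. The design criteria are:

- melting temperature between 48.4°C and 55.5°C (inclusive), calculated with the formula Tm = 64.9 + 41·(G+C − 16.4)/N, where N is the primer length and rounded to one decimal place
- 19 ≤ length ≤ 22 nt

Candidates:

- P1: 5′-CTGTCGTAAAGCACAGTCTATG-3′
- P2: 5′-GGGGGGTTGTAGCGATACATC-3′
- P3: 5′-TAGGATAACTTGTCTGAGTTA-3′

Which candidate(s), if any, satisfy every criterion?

P1 (22 nt, A=6 T=6 G=5 C=5): Tm = 64.9 + 41·(10 − 16.4)/22 = 53.0°C ✓; length 22 ✓ — passes.
P2 (21 nt, A=4 T=5 G=9 C=3): Tm = 64.9 + 41·(12 − 16.4)/21 = 56.3°C, outside 48.4–55.5°C ✗; length 21 ✓ — fails.
P3 (21 nt, A=6 T=8 G=5 C=2): Tm = 64.9 + 41·(7 − 16.4)/21 = 46.5°C, outside 48.4–55.5°C ✗; length 21 ✓ — fails.

P1 only.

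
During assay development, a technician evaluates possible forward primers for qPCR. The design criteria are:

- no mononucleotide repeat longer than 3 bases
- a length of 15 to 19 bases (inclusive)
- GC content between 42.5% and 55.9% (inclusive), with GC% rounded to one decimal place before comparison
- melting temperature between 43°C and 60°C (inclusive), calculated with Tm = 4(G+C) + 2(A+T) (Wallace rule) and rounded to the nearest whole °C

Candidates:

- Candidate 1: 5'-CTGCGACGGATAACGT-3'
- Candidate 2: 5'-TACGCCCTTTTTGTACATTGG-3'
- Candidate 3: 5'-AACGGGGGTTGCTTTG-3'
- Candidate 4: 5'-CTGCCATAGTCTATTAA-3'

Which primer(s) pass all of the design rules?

Candidate 1 (16 nt, A=4 T=3 G=5 C=4): longest run = 2 ✓; length 16 ✓; GC 9/16 = 56.3%, outside 42.5–55.9% ✗; Tm = 2·7 + 4·9 = 50°C ✓ — fails.
Candidate 2 (21 nt, A=3 T=9 G=4 C=5): longest run = 5, exceeds 3 ✗; length 21, outside 15–19 ✗; GC 9/21 = 42.9% ✓; Tm = 2·12 + 4·9 = 60°C ✓ — fails.
Candidate 3 (16 nt, A=2 T=5 G=7 C=2): longest run = 5, exceeds 3 ✗; length 16 ✓; GC 9/16 = 56.3%, outside 42.5–55.9% ✗; Tm = 2·7 + 4·9 = 50°C ✓ — fails.
Candidate 4 (17 nt, A=5 T=6 G=2 C=4): longest run = 2 ✓; length 17 ✓; GC 6/17 = 35.3%, outside 42.5–55.9% ✗; Tm = 2·11 + 4·6 = 46°C ✓ — fails.

None of the candidates satisfy all criteria.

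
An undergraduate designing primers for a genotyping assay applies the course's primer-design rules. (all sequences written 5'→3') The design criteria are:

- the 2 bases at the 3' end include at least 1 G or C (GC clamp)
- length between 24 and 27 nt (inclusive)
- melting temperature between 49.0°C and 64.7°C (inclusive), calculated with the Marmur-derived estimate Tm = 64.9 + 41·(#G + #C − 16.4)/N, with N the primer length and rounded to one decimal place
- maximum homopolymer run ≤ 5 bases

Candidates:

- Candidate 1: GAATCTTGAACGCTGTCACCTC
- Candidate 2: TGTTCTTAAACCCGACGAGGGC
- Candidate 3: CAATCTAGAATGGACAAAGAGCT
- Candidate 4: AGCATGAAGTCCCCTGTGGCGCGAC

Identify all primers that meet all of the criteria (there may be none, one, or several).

Candidate 4 only.

Candidate 1 (22 nt, A=5 T=6 G=4 C=7): 3' end TC has 1 G/C ✓; length 22, outside 24–27 ✗; Tm = 64.9 + 41·(11 − 16.4)/22 = 54.8°C ✓; longest run = 2 ✓ — fails.
Candidate 2 (22 nt, A=5 T=5 G=6 C=6): 3' end GC has 2 G/C ✓; length 22, outside 24–27 ✗; Tm = 64.9 + 41·(12 − 16.4)/22 = 56.7°C ✓; longest run = 3 ✓ — fails.
Candidate 3 (23 nt, A=10 T=4 G=5 C=4): 3' end CT has 1 G/C ✓; length 23, outside 24–27 ✗; Tm = 64.9 + 41·(9 − 16.4)/23 = 51.7°C ✓; longest run = 3 ✓ — fails.
Candidate 4 (25 nt, A=5 T=4 G=8 C=8): 3' end AC has 1 G/C ✓; length 25 ✓; Tm = 64.9 + 41·(16 − 16.4)/25 = 64.2°C ✓; longest run = 4 ✓ — passes.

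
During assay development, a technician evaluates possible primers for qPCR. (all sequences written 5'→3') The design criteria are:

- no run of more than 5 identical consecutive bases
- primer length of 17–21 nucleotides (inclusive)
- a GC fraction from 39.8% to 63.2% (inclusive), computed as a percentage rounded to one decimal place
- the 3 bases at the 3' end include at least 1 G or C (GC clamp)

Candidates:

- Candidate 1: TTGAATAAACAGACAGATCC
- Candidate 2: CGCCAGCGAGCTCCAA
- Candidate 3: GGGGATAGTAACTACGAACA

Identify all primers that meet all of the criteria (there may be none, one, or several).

Candidate 3 only.

Candidate 1 (20 nt, A=9 T=4 G=3 C=4): longest run = 3 ✓; length 20 ✓; GC 7/20 = 35.0%, outside 39.8–63.2% ✗; 3' end TCC has 2 G/C ✓ — fails.
Candidate 2 (16 nt, A=4 T=1 G=4 C=7): longest run = 2 ✓; length 16, outside 17–21 ✗; GC 11/16 = 68.8%, outside 39.8–63.2% ✗; 3' end CAA has 1 G/C ✓ — fails.
Candidate 3 (20 nt, A=8 T=3 G=6 C=3): longest run = 4 ✓; length 20 ✓; GC 9/20 = 45.0% ✓; 3' end ACA has 1 G/C ✓ — passes.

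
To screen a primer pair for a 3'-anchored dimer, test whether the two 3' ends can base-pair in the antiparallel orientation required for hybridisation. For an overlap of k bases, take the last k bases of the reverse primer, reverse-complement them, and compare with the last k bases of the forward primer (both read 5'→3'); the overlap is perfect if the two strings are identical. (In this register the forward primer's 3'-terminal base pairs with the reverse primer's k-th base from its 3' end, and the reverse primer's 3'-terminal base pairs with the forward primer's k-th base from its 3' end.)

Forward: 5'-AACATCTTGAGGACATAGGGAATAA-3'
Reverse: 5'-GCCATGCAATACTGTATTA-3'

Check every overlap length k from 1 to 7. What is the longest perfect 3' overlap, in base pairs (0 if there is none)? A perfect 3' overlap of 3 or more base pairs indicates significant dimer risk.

Longest perfect overlap: 3 complementary base pairs; significant dimer risk (threshold 3).

Last 7 bases (5'→3') — forward …GGAATAA, reverse …TGTATTA.
Reverse complement of the reverse primer's last 7 bases: TAATACA; its first k bases are the reverse complement of the reverse primer's last k bases, so a perfect k-base overlap needs the forward primer's last k bases to equal them.
Comparing (forward last k vs required): k=1: A vs T ✗; k=2: AA vs TA ✗; k=3: TAA vs TAA ✓; k=4: ATAA vs TAAT ✗; k=5: AATAA vs TAATA ✗; k=6: GAATAA vs TAATAC ✗; k=7: GGAATAA vs TAATACA ✗.
Only k = 3 is perfect, so the longest perfect 3' overlap is 3.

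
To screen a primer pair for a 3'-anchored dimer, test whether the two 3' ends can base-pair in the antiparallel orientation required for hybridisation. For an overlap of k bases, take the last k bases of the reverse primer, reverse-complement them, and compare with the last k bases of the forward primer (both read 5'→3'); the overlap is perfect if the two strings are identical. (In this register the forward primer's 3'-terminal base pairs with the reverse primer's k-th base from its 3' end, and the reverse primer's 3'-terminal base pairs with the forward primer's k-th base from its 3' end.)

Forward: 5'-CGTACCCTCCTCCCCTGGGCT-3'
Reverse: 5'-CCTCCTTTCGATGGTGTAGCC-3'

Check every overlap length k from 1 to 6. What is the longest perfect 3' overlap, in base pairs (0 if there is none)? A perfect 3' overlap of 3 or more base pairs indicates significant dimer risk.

Last 6 bases (5'→3') — forward …TGGGCT, reverse …GTAGCC.
Reverse complement of the reverse primer's last 6 bases: GGCTAC; its first k bases are the reverse complement of the reverse primer's last k bases, so a perfect k-base overlap needs the forward primer's last k bases to equal them.
Comparing (forward last k vs required): k=1: T vs G ✗; k=2: CT vs GG ✗; k=3: GCT vs GGC ✗; k=4: GGCT vs GGCT ✓; k=5: GGGCT vs GGCTA ✗; k=6: TGGGCT vs GGCTAC ✗.
Only k = 4 is perfect, so the longest perfect 3' overlap is 4.

Longest perfect overlap: 4 complementary base pairs; significant dimer risk (threshold 3).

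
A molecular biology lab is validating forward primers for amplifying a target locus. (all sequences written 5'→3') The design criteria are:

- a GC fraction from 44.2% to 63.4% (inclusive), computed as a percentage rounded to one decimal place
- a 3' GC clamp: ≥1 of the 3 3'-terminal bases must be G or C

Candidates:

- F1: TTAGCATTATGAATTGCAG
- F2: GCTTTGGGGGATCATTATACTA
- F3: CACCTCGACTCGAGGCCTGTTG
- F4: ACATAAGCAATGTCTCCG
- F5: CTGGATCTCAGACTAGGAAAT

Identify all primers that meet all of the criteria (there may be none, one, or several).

F1 (19 nt, A=6 T=7 G=4 C=2): GC 6/19 = 31.6%, outside 44.2–63.4% ✗; 3' end CAG has 2 G/C ✓ — fails.
F2 (22 nt, A=5 T=8 G=6 C=3): GC 9/22 = 40.9%, outside 44.2–63.4% ✗; 3' end CTA has 1 G/C ✓ — fails.
F3 (22 nt, A=3 T=5 G=6 C=8): GC 14/22 = 63.6%, outside 44.2–63.4% ✗; 3' end TTG has 1 G/C ✓ — fails.
F4 (18 nt, A=6 T=4 G=3 C=5): GC 8/18 = 44.4% ✓; 3' end CCG has 3 G/C ✓ — passes.
F5 (21 nt, A=7 T=5 G=5 C=4): GC 9/21 = 42.9%, outside 44.2–63.4% ✗; 3' end AAT has 0 G/C, need ≥1 ✗ — fails.

F4 only.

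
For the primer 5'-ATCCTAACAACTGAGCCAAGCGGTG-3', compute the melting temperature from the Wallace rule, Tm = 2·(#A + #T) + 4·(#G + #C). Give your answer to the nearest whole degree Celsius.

76°C

Base counts: A=8, T=4, G=6, C=7 (length 25).
Tm = 2·(8+4) + 4·(6+7) = 2·12 + 4·13 = 24 + 52 = 76°C.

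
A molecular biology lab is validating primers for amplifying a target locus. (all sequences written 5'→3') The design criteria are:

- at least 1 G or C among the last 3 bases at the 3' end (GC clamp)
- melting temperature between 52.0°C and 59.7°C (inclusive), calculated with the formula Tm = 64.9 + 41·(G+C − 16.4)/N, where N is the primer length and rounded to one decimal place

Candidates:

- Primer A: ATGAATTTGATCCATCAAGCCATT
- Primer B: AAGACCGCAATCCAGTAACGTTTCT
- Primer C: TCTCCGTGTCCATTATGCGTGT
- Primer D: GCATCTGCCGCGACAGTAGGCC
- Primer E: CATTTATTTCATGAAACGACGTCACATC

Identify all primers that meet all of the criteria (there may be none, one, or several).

Primer A (24 nt, A=8 T=8 G=3 C=5): 3' end ATT has 0 G/C, need ≥1 ✗; Tm = 64.9 + 41·(8 − 16.4)/24 = 50.6°C, outside 52.0–59.7°C ✗ — fails.
Primer B (25 nt, A=8 T=6 G=4 C=7): 3' end TCT has 1 G/C ✓; Tm = 64.9 + 41·(11 − 16.4)/25 = 56.0°C ✓ — passes.
Primer C (22 nt, A=2 T=9 G=5 C=6): 3' end TGT has 1 G/C ✓; Tm = 64.9 + 41·(11 − 16.4)/22 = 54.8°C ✓ — passes.
Primer D (22 nt, A=4 T=3 G=7 C=8): 3' end GCC has 3 G/C ✓; Tm = 64.9 + 41·(15 − 16.4)/22 = 62.3°C, outside 52.0–59.7°C ✗ — fails.
Primer E (28 nt, A=9 T=9 G=3 C=7): 3' end ATC has 1 G/C ✓; Tm = 64.9 + 41·(10 − 16.4)/28 = 55.5°C ✓ — passes.

Primer B, Primer C and Primer E.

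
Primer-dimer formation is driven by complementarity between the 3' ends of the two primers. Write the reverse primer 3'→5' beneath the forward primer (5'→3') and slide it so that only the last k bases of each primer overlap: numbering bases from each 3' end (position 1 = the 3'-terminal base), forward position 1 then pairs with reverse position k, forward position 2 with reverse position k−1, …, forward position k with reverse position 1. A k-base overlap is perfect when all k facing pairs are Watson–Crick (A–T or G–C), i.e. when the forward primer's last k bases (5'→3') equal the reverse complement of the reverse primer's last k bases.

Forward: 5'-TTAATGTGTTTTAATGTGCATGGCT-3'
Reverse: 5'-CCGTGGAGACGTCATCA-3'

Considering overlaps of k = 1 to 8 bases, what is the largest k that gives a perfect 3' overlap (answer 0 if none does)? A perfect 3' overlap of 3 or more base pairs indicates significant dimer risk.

Longest perfect overlap: 1 complementary base pair; below the dimer-risk threshold (threshold 3).

Last 8 bases (5'→3') — forward …GCATGGCT, reverse …CGTCATCA.
Reverse complement of the reverse primer's last 8 bases: TGATGACG; its first k bases are the reverse complement of the reverse primer's last k bases, so a perfect k-base overlap needs the forward primer's last k bases to equal them.
Comparing (forward last k vs required): k=1: T vs T ✓; k=2: CT vs TG ✗; k=3: GCT vs TGA ✗; k=4: GGCT vs TGAT ✗; k=5: TGGCT vs TGATG ✗; k=6: ATGGCT vs TGATGA ✗; k=7: CATGGCT vs TGATGAC ✗; k=8: GCATGGCT vs TGATGACG ✗.
Only k = 1 is perfect, so the longest perfect 3' overlap is 1.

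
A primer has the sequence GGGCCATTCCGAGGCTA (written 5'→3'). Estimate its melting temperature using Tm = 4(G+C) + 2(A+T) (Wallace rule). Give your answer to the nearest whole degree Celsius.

56°C

Base counts: A=3, T=3, G=6, C=5 (length 17).
Tm = 2·(3+3) + 4·(6+5) = 2·6 + 4·11 = 12 + 44 = 56°C.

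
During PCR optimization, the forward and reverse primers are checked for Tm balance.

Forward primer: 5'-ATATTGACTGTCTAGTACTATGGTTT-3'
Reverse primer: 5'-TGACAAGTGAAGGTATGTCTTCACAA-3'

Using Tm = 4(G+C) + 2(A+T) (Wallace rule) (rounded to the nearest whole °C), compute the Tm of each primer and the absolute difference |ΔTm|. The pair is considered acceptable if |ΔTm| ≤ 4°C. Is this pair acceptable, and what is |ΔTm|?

Forward: A=6 T=12 G=5 C=3 → Tm = 2·18 + 4·8 = 68°C.
Reverse: A=9 T=7 G=6 C=4 → Tm = 2·16 + 4·10 = 72°C.
|ΔTm| = |68 − 72| = 4°C, ≤ 4°C.

|ΔTm| = 4°C; the pair is acceptable.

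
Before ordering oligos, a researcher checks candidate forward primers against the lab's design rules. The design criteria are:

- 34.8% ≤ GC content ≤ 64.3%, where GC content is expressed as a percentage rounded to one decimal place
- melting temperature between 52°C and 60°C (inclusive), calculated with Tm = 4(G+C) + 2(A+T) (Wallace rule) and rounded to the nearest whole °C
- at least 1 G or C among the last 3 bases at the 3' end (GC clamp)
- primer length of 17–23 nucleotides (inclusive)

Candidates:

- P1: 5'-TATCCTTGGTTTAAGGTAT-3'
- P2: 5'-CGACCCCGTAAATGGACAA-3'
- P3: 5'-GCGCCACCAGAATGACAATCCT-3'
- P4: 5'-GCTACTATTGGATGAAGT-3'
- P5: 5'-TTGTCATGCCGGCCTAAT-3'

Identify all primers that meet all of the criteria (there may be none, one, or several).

P2 only.

P1 (19 nt, A=4 T=9 G=4 C=2): GC 6/19 = 31.6%, outside 34.8–64.3% ✗; Tm = 2·13 + 4·6 = 50°C, outside 52–60°C ✗; 3' end TAT has 0 G/C, need ≥1 ✗; length 19 ✓ — fails.
P2 (19 nt, A=7 T=2 G=4 C=6): GC 10/19 = 52.6% ✓; Tm = 2·9 + 4·10 = 58°C ✓; 3' end CAA has 1 G/C ✓; length 19 ✓ — passes.
P3 (22 nt, A=7 T=3 G=4 C=8): GC 12/22 = 54.5% ✓; Tm = 2·10 + 4·12 = 68°C, outside 52–60°C ✗; 3' end CCT has 2 G/C ✓; length 22 ✓ — fails.
P4 (18 nt, A=5 T=6 G=5 C=2): GC 7/18 = 38.9% ✓; Tm = 2·11 + 4·7 = 50°C, outside 52–60°C ✗; 3' end AGT has 1 G/C ✓; length 18 ✓ — fails.
P5 (18 nt, A=3 T=6 G=4 C=5): GC 9/18 = 50.0% ✓; Tm = 2·9 + 4·9 = 54°C ✓; 3' end AAT has 0 G/C, need ≥1 ✗; length 18 ✓ — fails.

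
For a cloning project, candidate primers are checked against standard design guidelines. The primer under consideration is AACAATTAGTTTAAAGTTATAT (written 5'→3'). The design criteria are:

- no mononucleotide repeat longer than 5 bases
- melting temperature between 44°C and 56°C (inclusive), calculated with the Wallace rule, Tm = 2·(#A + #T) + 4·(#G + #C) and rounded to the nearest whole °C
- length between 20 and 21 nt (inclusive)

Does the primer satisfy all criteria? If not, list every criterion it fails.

Fails: length.

Base counts: A=10, T=9, G=2, C=1 (length 22).
homopolymer run: longest run = 3 ✓
Tm: Tm = 2·19 + 4·3 = 50°C ✓
length: length 22, outside 20–21 ✗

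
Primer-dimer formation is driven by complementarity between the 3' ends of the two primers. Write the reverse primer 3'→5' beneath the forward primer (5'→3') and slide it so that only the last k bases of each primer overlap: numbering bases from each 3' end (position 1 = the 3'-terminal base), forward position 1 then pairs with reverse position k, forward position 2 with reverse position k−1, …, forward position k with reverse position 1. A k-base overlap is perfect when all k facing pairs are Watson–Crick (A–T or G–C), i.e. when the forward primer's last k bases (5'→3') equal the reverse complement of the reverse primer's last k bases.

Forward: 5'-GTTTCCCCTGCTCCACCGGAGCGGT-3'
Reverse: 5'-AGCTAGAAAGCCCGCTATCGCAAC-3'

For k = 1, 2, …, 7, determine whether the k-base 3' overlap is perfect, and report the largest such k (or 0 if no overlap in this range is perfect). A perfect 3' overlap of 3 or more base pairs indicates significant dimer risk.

Last 7 bases (5'→3') — forward …GAGCGGT, reverse …TCGCAAC.
Reverse complement of the reverse primer's last 7 bases: GTTGCGA; its first k bases are the reverse complement of the reverse primer's last k bases, so a perfect k-base overlap needs the forward primer's last k bases to equal them.
Comparing (forward last k vs required): k=1: T vs G ✗; k=2: GT vs GT ✓; k=3: GGT vs GTT ✗; k=4: CGGT vs GTTG ✗; k=5: GCGGT vs GTTGC ✗; k=6: AGCGGT vs GTTGCG ✗; k=7: GAGCGGT vs GTTGCGA ✗.
Only k = 2 is perfect, so the longest perfect 3' overlap is 2.

Longest perfect overlap: 2 complementary base pairs; below the dimer-risk threshold (threshold 3).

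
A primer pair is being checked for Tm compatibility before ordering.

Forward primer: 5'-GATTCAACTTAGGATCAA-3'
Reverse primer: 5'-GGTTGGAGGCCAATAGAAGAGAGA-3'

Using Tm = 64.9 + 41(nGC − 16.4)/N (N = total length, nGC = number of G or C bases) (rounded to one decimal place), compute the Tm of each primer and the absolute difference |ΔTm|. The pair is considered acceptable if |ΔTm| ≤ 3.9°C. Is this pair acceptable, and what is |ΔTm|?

Forward: G+C = 6, N = 18 → Tm = 64.9 + 41·(6 − 16.4)/18 = 41.2°C.
Reverse: G+C = 12, N = 24 → Tm = 64.9 + 41·(12 − 16.4)/24 = 57.4°C.
|ΔTm| = |41.2 − 57.4| = 16.2°C, > 3.9°C.

|ΔTm| = 16.2°C; the pair is not acceptable.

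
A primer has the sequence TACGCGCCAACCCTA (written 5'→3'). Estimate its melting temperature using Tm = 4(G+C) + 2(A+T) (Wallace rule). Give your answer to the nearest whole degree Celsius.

48°C

Base counts: A=4, T=2, G=2, C=7 (length 15).
Tm = 2·(4+2) + 4·(2+7) = 2·6 + 4·9 = 12 + 36 = 48°C.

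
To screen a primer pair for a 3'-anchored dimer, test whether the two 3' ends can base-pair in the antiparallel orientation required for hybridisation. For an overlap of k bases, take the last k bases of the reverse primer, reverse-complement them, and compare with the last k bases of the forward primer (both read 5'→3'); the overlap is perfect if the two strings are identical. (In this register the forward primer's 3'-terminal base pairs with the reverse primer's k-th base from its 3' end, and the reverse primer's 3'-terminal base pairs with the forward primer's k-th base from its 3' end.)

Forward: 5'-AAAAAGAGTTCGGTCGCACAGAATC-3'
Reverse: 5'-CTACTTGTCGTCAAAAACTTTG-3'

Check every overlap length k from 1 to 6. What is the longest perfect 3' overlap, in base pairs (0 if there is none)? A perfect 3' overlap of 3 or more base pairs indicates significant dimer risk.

Longest perfect overlap: 1 complementary base pair; below the dimer-risk threshold (threshold 3).

Last 6 bases (5'→3') — forward …AGAATC, reverse …ACTTTG.
Reverse complement of the reverse primer's last 6 bases: CAAAGT; its first k bases are the reverse complement of the reverse primer's last k bases, so a perfect k-base overlap needs the forward primer's last k bases to equal them.
Comparing (forward last k vs required): k=1: C vs C ✓; k=2: TC vs CA ✗; k=3: ATC vs CAA ✗; k=4: AATC vs CAAA ✗; k=5: GAATC vs CAAAG ✗; k=6: AGAATC vs CAAAGT ✗.
Only k = 1 is perfect, so the longest perfect 3' overlap is 1.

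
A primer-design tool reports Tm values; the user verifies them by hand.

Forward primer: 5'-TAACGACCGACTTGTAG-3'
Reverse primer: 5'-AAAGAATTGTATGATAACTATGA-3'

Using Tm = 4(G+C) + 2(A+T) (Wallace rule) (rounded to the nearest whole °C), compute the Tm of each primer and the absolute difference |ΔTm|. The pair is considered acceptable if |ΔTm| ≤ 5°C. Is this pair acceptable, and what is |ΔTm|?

Forward: A=5 T=4 G=4 C=4 → Tm = 2·9 + 4·8 = 50°C.
Reverse: A=11 T=7 G=4 C=1 → Tm = 2·18 + 4·5 = 56°C.
|ΔTm| = |50 − 56| = 6°C, > 5°C.

|ΔTm| = 6°C; the pair is not acceptable.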